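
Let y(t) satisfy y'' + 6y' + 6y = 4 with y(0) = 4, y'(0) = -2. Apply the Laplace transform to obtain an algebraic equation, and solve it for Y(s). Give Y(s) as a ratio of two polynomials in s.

Y(s) = (4*s^2 + 22*s + 4)/(s^3 + 6*s^2 + 6*s)

Laplace-transform each side.
With L{y''} = s^2 Y - s·y(0) - y'(0) and L{y'} = sY - y(0), with y(0) = 4, y'(0) = -2: the LHS transforms to (s^2 + 6*s + 6)Y - (4*s + 22).
The right side is L{4} = 4/s.
So (s^2 + 6*s + 6)Y = 4/s + (4*s + 22).
Isolate Y and clear denominators.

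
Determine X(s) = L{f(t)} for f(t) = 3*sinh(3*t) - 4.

Apply the Laplace transform termwise.
(3)·[L{sinh(3t)} = 3/(s^2 - 9)]; L{-4} = -4/s.

X(s) = 9/(s^2 - 9) - 4/s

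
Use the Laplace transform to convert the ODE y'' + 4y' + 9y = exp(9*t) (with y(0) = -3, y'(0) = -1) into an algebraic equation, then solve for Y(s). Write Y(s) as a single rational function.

Y(s) = (-3*s^2 + 14*s + 118)/(s^3 - 5*s^2 - 27*s - 81)

Take the Laplace transform of both sides.
The derivative rules (L{y''} = s^2 Y - s·y(0) - y'(0) and L{y'} = sY - y(0), with y(0) = -3, y'(0) = -1) turn the left side into (s^2 + 4*s + 9)Y - (-3*s - 13).
The right side is L{exp(9*t)} = 1/(s - 9).
So (s^2 + 4*s + 9)Y = 1/(s - 9) + (-3*s - 13).
Divide through and combine into a single rational function.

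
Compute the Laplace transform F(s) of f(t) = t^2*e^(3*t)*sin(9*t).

F(s) = 54*(s^2 - 6*s - 18)/(s^2 - 6*s + 90)^3

L{sin(9t)} = 9/(s^2 + 81).
Multiplying by e^(3t) shifts s → s - 3, so L{e^(3*t)*sin(9*t)} = 9/((s - 3)^2 + 81).
Then apply L{t^2·g(t)} = (-1)^2 d^2/ds^2[G(s)] with G(s) = 9/((s - 3)^2 + 81):
differentiating 2 times and applying the sign gives 54*(s^2 - 6*s - 18)/(s^2 - 6*s + 90)^3.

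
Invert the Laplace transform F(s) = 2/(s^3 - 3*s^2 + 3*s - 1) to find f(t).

f(t) = t^2*exp(t)

Rewrite the denominator: s^3 - 3*s^2 + 3*s - 1 = (s - 1)^3.
The form in (s - 1) signals a first-shifting-theorem factor e^(t).
Since L{t^2} = 2!/s^3 = 2/s^3, the inverse is t^2*exp(t).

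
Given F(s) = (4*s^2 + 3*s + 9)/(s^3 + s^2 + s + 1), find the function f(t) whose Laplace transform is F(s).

Factor the denominator: s^3 + s^2 + s + 1 = (s + 1)*(s^2 + 1).
Partial fraction decomposition gives [5/(s + 1)] + [-s/(s^2 + 1)] + [4/(s^2 + 1)].
Invert each term: 5/(s + 1) ↔ 5e^(-t); -1·s/(s^2 + 1) ↔ -cos(t); 4·1/(s^2 + 1) ↔ 4sin(t).

f(t) = 4*sin(t) - cos(t) + 5*exp(-t)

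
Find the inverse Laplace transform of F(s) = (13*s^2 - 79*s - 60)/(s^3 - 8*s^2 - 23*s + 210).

Factor the denominator: s^3 - 8*s^2 - 23*s + 210 = (s - 7)*(s - 6)*(s + 5).
Partial fraction decomposition gives [2/(s - 7)] + [6/(s - 6)] + [5/(s + 5)].
Invert each term: 2/(s - 7) ↔ 2e^(7t); 6/(s - 6) ↔ 6e^(6t); 5/(s + 5) ↔ 5e^(-5t).

2*exp(7*t) + 6*exp(6*t) + 5*exp(-5*t)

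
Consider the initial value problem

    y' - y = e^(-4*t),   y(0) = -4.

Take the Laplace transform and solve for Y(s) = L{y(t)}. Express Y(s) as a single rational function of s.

Y(s) = (-4*s - 15)/(s^2 + 3*s - 4)

Transform both sides with L{·}.
The derivative rules (L{y'} = sY - y(0) = sY - (-4)) turn the left side into (s - 1)Y - (-4).
The right side is L{e^(-4*t)} = 1/(s + 4).
So (s - 1)Y = 1/(s + 4) + (-4).
Divide through and combine into a single rational function.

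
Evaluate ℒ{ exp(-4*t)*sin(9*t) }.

9/((s + 4)^2 + 81)

L{sin(9t)} = 9/(s^2 + 81).
By the first shifting theorem, multiplying by e^(-4t) replaces s with s + 4.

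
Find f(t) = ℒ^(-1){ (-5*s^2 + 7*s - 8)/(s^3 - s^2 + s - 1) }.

Factor the denominator: s^3 - s^2 + s - 1 = (s - 1)*(s^2 + 1).
Partial fraction decomposition gives [-3/(s - 1)] + [-2*s/(s^2 + 1)] + [5/(s^2 + 1)].
Invert each term: -3/(s - 1) ↔ -3e^(t); -2·s/(s^2 + 1) ↔ -2cos(t); 5·1/(s^2 + 1) ↔ 5sin(t).

f(t) = -3*exp(t) + 5*sin(t) - 2*cos(t)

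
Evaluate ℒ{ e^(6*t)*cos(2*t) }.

(s - 6)/((s - 6)^2 + 4)

L{cos(2t)} = s/(s^2 + 4).
By the first shifting theorem, multiplying by e^(6t) replaces s with s - 6.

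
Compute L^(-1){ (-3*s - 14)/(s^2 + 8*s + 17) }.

Complete the square in the denominator: s^2 + 8*s + 17 = (s + 4)^2 + 1^2.
Split the numerator to match: -3*s - 14 = -3·(s + 4) - 2·1.
Invert each term: -3·(s + 4)/((s + 4)^2 + 1) ↔ -3e^(-4t)cos(t); -2·1/((s + 4)^2 + 1) ↔ -2e^(-4t)sin(t).

-2*exp(-4*t)*sin(t) - 3*exp(-4*t)*cos(t)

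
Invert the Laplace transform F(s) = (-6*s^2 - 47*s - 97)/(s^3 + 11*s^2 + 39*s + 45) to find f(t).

Factor the denominator: s^3 + 11*s^2 + 39*s + 45 = (s + 3)^2*(s + 5).
Partial fraction decomposition gives [-3/(s + 3)] + [-5/(s + 3)^2] + [-3/(s + 5)].
Invert each term: -3/(s + 3) ↔ -3e^(-3t); -5/(s + 3)^2 ↔ -5t·e^(-3t); -3/(s + 5) ↔ -3e^(-5t).

f(t) = -5*t*exp(-3*t) - 3*exp(-3*t) - 3*exp(-5*t)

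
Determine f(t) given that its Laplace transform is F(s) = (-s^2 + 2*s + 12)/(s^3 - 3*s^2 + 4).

Factor the denominator: s^3 - 3*s^2 + 4 = (s - 2)^2*(s + 1).
Partial fraction decomposition gives [-2/(s - 2)] + [4/(s - 2)^2] + [1/(s + 1)].
Invert each term: -2/(s - 2) ↔ -2e^(2t); 4/(s - 2)^2 ↔ 4t·e^(2t); 1/(s + 1) ↔ e^(-t).

f(t) = 4*t*exp(2*t) - 2*exp(2*t) + exp(-t)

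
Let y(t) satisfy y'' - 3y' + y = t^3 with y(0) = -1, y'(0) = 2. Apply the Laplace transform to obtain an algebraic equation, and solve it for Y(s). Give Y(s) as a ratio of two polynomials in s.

Take the Laplace transform of both sides.
The derivative rules (L{y''} = s^2 Y - s·y(0) - y'(0) and L{y'} = sY - y(0), with y(0) = -1, y'(0) = 2) turn the left side into (s^2 - 3*s + 1)Y - (-s + 5).
The right side is L{t^3} = 6/s^4.
So (s^2 - 3*s + 1)Y = 6/s^4 + (-s + 5).
Solve for Y(s) and write it as one ratio of polynomials.

Y(s) = (-s^5 + 5*s^4 + 6)/(s^6 - 3*s^5 + s^4)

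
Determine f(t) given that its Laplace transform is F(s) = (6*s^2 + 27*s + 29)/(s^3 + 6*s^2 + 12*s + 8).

Factor the denominator: s^3 + 6*s^2 + 12*s + 8 = (s + 2)^3.
Partial fraction decomposition gives [6/(s + 2)] + [3/(s + 2)^2] + [-1/(s + 2)^3].
Invert each term: 6/(s + 2) ↔ 6e^(-2t); 3/(s + 2)^2 ↔ 3t·e^(-2t); -1/(s + 2)^3 ↔ (-1/2)t^2·e^(-2t).

f(t) = -t^2*exp(-2*t)/2 + 3*t*exp(-2*t) + 6*exp(-2*t)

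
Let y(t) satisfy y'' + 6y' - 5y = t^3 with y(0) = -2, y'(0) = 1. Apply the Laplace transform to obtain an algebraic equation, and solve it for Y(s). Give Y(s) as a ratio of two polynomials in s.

Y(s) = (-2*s^5 - 11*s^4 + 6)/(s^6 + 6*s^5 - 5*s^4)

Transform both sides with L{·}.
Using L{y''} = s^2 Y - s·y(0) - y'(0) and L{y'} = sY - y(0), with y(0) = -2, y'(0) = 1, the left side becomes (s^2 + 6*s - 5)Y - (-2*s - 11).
The right side is L{t^3} = 6/s^4.
So (s^2 + 6*s - 5)Y = 6/s^4 + (-2*s - 11).
Isolate Y and clear denominators.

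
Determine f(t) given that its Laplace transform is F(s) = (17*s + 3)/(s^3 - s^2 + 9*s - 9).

f(t) = 2*exp(t) + 5*sin(3*t) - 2*cos(3*t)

Factor the denominator: s^3 - s^2 + 9*s - 9 = (s - 1)*(s^2 + 9).
Partial fraction decomposition gives [2/(s - 1)] + [-2*s/(s^2 + 9)] + [15/(s^2 + 9)].
Invert each term: 2/(s - 1) ↔ 2e^(t); -2·s/(s^2 + 9) ↔ -2cos(3t); 5·3/(s^2 + 9) ↔ 5sin(3t).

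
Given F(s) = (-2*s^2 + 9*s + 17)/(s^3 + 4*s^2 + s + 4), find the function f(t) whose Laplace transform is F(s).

Factor the denominator: s^3 + 4*s^2 + s + 4 = (s + 4)*(s^2 + 1).
Partial fraction decomposition gives [-3/(s + 4)] + [s/(s^2 + 1)] + [5/(s^2 + 1)].
Invert each term: -3/(s + 4) ↔ -3e^(-4t); 1·s/(s^2 + 1) ↔ cos(t); 5·1/(s^2 + 1) ↔ 5sin(t).

f(t) = 5*sin(t) + cos(t) - 3*exp(-4*t)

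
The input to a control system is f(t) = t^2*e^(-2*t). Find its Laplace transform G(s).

L{e^(-2t)} = 1/(s + 2).
Then apply L{t^2·g(t)} = (-1)^2 d^2/ds^2[H(s)] with H(s) = 1/(s + 2):
differentiating 2 times and applying the sign gives 2/(s + 2)^3.

G(s) = 2/(s + 2)^3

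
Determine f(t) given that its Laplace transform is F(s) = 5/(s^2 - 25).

Since L{sinh(5t)} = 5/(s^2 - 25), the inverse is sinh(5*t).

f(t) = sinh(5*t)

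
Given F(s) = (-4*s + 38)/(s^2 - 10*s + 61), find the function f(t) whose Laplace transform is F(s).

Complete the square in the denominator: s^2 - 10*s + 61 = (s - 5)^2 + 6^2.
Split the numerator to match: -4*s + 38 = -4·(s - 5) + 3·6.
Invert each term: -4·(s - 5)/((s - 5)^2 + 36) ↔ -4e^(5t)cos(6t); 3·6/((s - 5)^2 + 36) ↔ 3e^(5t)sin(6t).

f(t) = 3*exp(5*t)*sin(6*t) - 4*exp(5*t)*cos(6*t)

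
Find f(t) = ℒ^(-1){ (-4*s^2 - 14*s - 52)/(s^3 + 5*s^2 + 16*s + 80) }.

f(t) = -sin(4*t) - 2*cos(4*t) - 2*exp(-5*t)

Factor the denominator: s^3 + 5*s^2 + 16*s + 80 = (s + 5)*(s^2 + 16).
Partial fraction decomposition gives [-2/(s + 5)] + [-2*s/(s^2 + 16)] + [-4/(s^2 + 16)].
Invert each term: -2/(s + 5) ↔ -2e^(-5t); -2·s/(s^2 + 16) ↔ -2cos(4t); -1·4/(s^2 + 16) ↔ -sin(4t).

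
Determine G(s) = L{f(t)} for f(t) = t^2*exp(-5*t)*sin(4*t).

L{sin(4t)} = 4/(s^2 + 16).
Multiplying by e^(-5t) shifts s → s + 5, so L{exp(-5*t)*sin(4*t)} = 4/((s + 5)^2 + 16).
Then apply L{t^2·g(t)} = (-1)^2 d^2/ds^2[H(s)] with H(s) = 4/((s + 5)^2 + 16):
differentiating 2 times and applying the sign gives 8*(3*s^2 + 30*s + 59)/(s^2 + 10*s + 41)^3.

G(s) = 8*(3*s^2 + 30*s + 59)/(s^2 + 10*s + 41)^3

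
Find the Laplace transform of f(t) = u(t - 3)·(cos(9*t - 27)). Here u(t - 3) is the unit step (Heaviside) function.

s*exp(-3*s)/(s^2 + 81)

By the second shifting theorem, L{u(t - c)·g(t - c)} = e^(-cs)·G(s) with c = 3 and G(s) = L{g(t)}.
L{cos(9t)} = s/(s^2 + 81).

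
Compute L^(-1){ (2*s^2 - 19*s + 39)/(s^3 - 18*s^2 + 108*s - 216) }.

Factor the denominator: s^3 - 18*s^2 + 108*s - 216 = (s - 6)^3.
Partial fraction decomposition gives [2/(s - 6)] + [5/(s - 6)^2] + [-3/(s - 6)^3].
Invert each term: 2/(s - 6) ↔ 2e^(6t); 5/(s - 6)^2 ↔ 5t·e^(6t); -3/(s - 6)^3 ↔ (-3/2)t^2·e^(6t).

-3*t^2*exp(6*t)/2 + 5*t*exp(6*t) + 2*exp(6*t)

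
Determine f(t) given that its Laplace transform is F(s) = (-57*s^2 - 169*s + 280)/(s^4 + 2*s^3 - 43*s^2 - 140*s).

Factor the denominator: s^4 + 2*s^3 - 43*s^2 - 140*s = s*(s - 7)*(s + 4)*(s + 5).
Partial fraction decomposition gives [-4/(s - 7)] + [5/(s + 5)] + [-2/s] + [1/(s + 4)].
Invert each term: -4/(s - 7) ↔ -4e^(7t); 5/(s + 5) ↔ 5e^(-5t); -2/(s - 0) ↔ -2e^(0t); 1/(s + 4) ↔ e^(-4t).

f(t) = -4*exp(7*t) - 2 + exp(-4*t) + 5*exp(-5*t)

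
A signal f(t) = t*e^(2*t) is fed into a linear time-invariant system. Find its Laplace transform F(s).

F(s) = (s - 2)^(-2)

L{t} = 1!/s^2 = 1/s^2.
By the first shifting theorem, multiplying by e^(2t) replaces s with s - 2.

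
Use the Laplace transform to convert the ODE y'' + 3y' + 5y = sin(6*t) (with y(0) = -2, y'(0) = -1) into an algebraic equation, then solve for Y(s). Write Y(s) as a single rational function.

Y(s) = (-2*s^3 - 7*s^2 - 72*s - 246)/(s^4 + 3*s^3 + 41*s^2 + 108*s + 180)

Take the Laplace transform of both sides.
Using L{y''} = s^2 Y - s·y(0) - y'(0) and L{y'} = sY - y(0), with y(0) = -2, y'(0) = -1, the left side becomes (s^2 + 3*s + 5)Y - (-2*s - 7).
The right side is L{sin(6*t)} = 6/(s^2 + 36).
So (s^2 + 3*s + 5)Y = 6/(s^2 + 36) + (-2*s - 7).
Isolate Y and clear denominators.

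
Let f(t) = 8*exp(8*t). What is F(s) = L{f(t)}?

F(s) = 8/(s - 8)

L{8} = 8/s.
By the first shifting theorem, multiplying by e^(8t) replaces s with s - 8.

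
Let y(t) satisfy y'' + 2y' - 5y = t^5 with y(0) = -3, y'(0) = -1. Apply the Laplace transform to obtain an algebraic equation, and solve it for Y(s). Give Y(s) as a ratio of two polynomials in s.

Apply the Laplace transform to the equation.
The derivative rules (L{y''} = s^2 Y - s·y(0) - y'(0) and L{y'} = sY - y(0), with y(0) = -3, y'(0) = -1) turn the left side into (s^2 + 2*s - 5)Y - (-3*s - 7).
The right side is L{t^5} = 120/s^6.
So (s^2 + 2*s - 5)Y = 120/s^6 + (-3*s - 7).
Solve for Y(s) and write it as one ratio of polynomials.

Y(s) = (-3*s^7 - 7*s^6 + 120)/(s^8 + 2*s^7 - 5*s^6)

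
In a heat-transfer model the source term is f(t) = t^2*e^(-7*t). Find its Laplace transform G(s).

G(s) = 2/(s + 7)^3

L{e^(-7t)} = 1/(s + 7).
Then apply L{t^2·g(t)} = (-1)^2 d^2/ds^2[H(s)] with H(s) = 1/(s + 7):
differentiating 2 times and applying the sign gives 2/(s + 7)^3.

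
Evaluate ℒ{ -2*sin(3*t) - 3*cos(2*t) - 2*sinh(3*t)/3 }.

The transform is linear, so treat each term independently.
(-2/3)·[L{sinh(3t)} = 3/(s^2 - 9)]; (-2)·[L{sin(3t)} = 3/(s^2 + 9)]; (-3)·[L{cos(2t)} = s/(s^2 + 4)].

-3*s/(s^2 + 4) - 6/(s^2 + 9) - 2/(s^2 - 9)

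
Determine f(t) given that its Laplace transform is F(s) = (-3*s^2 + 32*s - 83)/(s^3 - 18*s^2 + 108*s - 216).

Factor the denominator: s^3 - 18*s^2 + 108*s - 216 = (s - 6)^3.
Partial fraction decomposition gives [-3/(s - 6)] + [-4/(s - 6)^2] + [(s - 6)^(-3)].
Invert each term: -3/(s - 6) ↔ -3e^(6t); -4/(s - 6)^2 ↔ -4t·e^(6t); 1/(s - 6)^3 ↔ (1/2)t^2·e^(6t).

f(t) = t^2*exp(6*t)/2 - 4*t*exp(6*t) - 3*exp(6*t)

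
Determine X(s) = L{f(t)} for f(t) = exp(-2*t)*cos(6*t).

L{cos(6t)} = s/(s^2 + 36).
By the first shifting theorem, multiplying by e^(-2t) replaces s with s + 2.

X(s) = (s + 2)/((s + 2)^2 + 36)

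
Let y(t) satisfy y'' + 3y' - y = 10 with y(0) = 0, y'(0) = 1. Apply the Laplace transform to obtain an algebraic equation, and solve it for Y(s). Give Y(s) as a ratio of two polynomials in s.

Apply the Laplace transform to the equation.
With L{y''} = s^2 Y - s·y(0) - y'(0) and L{y'} = sY - y(0), with y(0) = 0, y'(0) = 1: the LHS transforms to (s^2 + 3*s - 1)Y - (1).
The right side is L{10} = 10/s.
So (s^2 + 3*s - 1)Y = 10/s + (1).
Solve for Y(s) and write it as one ratio of polynomials.

Y(s) = (s + 10)/(s^3 + 3*s^2 - s)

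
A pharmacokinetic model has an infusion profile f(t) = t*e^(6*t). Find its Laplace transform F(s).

F(s) = (s - 6)^(-2)

L{e^(6t)} = 1/(s - 6).
Then apply L{t·g(t)} = -d/ds[G(s)] with G(s) = 1/(s - 6):
differentiating 1 time and applying the sign gives (s - 6)^(-2).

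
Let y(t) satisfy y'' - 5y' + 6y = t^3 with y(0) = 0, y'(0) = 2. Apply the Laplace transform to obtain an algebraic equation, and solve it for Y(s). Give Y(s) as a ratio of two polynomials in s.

Apply the Laplace transform to the equation.
The derivative rules (L{y''} = s^2 Y - s·y(0) - y'(0) and L{y'} = sY - y(0), with y(0) = 0, y'(0) = 2) turn the left side into (s^2 - 5*s + 6)Y - (2).
The right side is L{t^3} = 6/s^4.
So (s^2 - 5*s + 6)Y = 6/s^4 + (2).
Isolate Y and clear denominators.

Y(s) = (2*s^4 + 6)/(s^6 - 5*s^5 + 6*s^4)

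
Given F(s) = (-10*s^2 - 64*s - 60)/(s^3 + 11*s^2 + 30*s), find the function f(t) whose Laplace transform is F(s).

Factor the denominator: s^3 + 11*s^2 + 30*s = s*(s + 5)*(s + 6).
Partial fraction decomposition gives [-2/(s + 5)] + [-2/s] + [-6/(s + 6)].
Invert each term: -2/(s + 5) ↔ -2e^(-5t); -2/(s - 0) ↔ -2e^(0t); -6/(s + 6) ↔ -6e^(-6t).

f(t) = -2 - 2*exp(-5*t) - 6*exp(-6*t)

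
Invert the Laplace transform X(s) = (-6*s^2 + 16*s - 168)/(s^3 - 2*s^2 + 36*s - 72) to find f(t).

Factor the denominator: s^3 - 2*s^2 + 36*s - 72 = (s - 2)*(s^2 + 36).
Partial fraction decomposition gives [-4/(s - 2)] + [-2*s/(s^2 + 36)] + [12/(s^2 + 36)].
Invert each term: -4/(s - 2) ↔ -4e^(2t); -2·s/(s^2 + 36) ↔ -2cos(6t); 2·6/(s^2 + 36) ↔ 2sin(6t).

f(t) = -4*exp(2*t) + 2*sin(6*t) - 2*cos(6*t)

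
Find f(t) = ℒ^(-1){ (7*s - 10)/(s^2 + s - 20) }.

f(t) = 2*exp(4*t) + 5*exp(-5*t)

Factor the denominator: s^2 + s - 20 = (s - 4)*(s + 5).
Partial fraction decomposition gives [2/(s - 4)] + [5/(s + 5)].
Invert each term: 2/(s - 4) ↔ 2e^(4t); 5/(s + 5) ↔ 5e^(-5t).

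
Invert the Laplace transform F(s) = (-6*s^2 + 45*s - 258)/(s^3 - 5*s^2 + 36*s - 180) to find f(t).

Factor the denominator: s^3 - 5*s^2 + 36*s - 180 = (s - 5)*(s^2 + 36).
Partial fraction decomposition gives [-3/(s - 5)] + [-3*s/(s^2 + 36)] + [30/(s^2 + 36)].
Invert each term: -3/(s - 5) ↔ -3e^(5t); -3·s/(s^2 + 36) ↔ -3cos(6t); 5·6/(s^2 + 36) ↔ 5sin(6t).

f(t) = -3*exp(5*t) + 5*sin(6*t) - 3*cos(6*t)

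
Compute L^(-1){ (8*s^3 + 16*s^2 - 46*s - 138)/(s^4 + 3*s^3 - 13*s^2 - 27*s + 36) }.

exp(3*t) + 4*exp(t) - 3*exp(-3*t) + 6*exp(-4*t)

Factor the denominator: s^4 + 3*s^3 - 13*s^2 - 27*s + 36 = (s - 3)*(s - 1)*(s + 3)*(s + 4).
Partial fraction decomposition gives [1/(s - 3)] + [6/(s + 4)] + [-3/(s + 3)] + [4/(s - 1)].
Invert each term: 1/(s - 3) ↔ e^(3t); 6/(s + 4) ↔ 6e^(-4t); -3/(s + 3) ↔ -3e^(-3t); 4/(s - 1) ↔ 4e^(t).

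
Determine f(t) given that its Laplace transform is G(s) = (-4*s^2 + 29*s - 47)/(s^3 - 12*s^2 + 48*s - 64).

Factor the denominator: s^3 - 12*s^2 + 48*s - 64 = (s - 4)^3.
Partial fraction decomposition gives [-4/(s - 4)] + [-3/(s - 4)^2] + [5/(s - 4)^3].
Invert each term: -4/(s - 4) ↔ -4e^(4t); -3/(s - 4)^2 ↔ -3t·e^(4t); 5/(s - 4)^3 ↔ (5/2)t^2·e^(4t).

f(t) = 5*t^2*exp(4*t)/2 - 3*t*exp(4*t) - 4*exp(4*t)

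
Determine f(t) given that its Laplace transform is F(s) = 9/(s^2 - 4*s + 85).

f(t) = exp(2*t)*sin(9*t)

Rewrite the denominator: s^2 - 4*s + 85 = (s - 2)^2 + 81.
The form in (s - 2) signals a first-shifting-theorem factor e^(2t).
Since L{sin(9t)} = 9/(s^2 + 81), the inverse is exp(2*t)*sin(9*t).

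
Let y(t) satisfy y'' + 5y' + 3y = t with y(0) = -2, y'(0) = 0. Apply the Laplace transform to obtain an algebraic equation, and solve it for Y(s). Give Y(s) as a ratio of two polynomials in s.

Transform both sides with L{·}.
With L{y''} = s^2 Y - s·y(0) - y'(0) and L{y'} = sY - y(0), with y(0) = -2, y'(0) = 0: the LHS transforms to (s^2 + 5*s + 3)Y - (-2*s - 10).
The right side is L{t} = s^(-2).
So (s^2 + 5*s + 3)Y = s^(-2) + (-2*s - 10).
Solve for Y(s) and write it as one ratio of polynomials.

Y(s) = (-2*s^3 - 10*s^2 + 1)/(s^4 + 5*s^3 + 3*s^2)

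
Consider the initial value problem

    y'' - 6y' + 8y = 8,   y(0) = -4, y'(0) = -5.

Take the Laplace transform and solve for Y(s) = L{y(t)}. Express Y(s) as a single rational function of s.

Take the Laplace transform of both sides.
Using L{y''} = s^2 Y - s·y(0) - y'(0) and L{y'} = sY - y(0), with y(0) = -4, y'(0) = -5, the left side becomes (s^2 - 6*s + 8)Y - (-4*s + 19).
The right side is L{8} = 8/s.
So (s^2 - 6*s + 8)Y = 8/s + (-4*s + 19).
Isolate Y and clear denominators.

Y(s) = (-4*s^2 + 19*s + 8)/(s^3 - 6*s^2 + 8*s)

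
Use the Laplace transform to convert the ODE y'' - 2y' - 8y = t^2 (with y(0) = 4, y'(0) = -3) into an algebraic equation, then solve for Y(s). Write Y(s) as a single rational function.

Transform both sides with L{·}.
Using L{y''} = s^2 Y - s·y(0) - y'(0) and L{y'} = sY - y(0), with y(0) = 4, y'(0) = -3, the left side becomes (s^2 - 2*s - 8)Y - (4*s - 11).
The right side is L{t^2} = 2/s^3.
So (s^2 - 2*s - 8)Y = 2/s^3 + (4*s - 11).
Isolate Y and clear denominators.

Y(s) = (4*s^4 - 11*s^3 + 2)/(s^5 - 2*s^4 - 8*s^3)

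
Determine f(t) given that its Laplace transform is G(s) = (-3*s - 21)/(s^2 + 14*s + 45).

Rewrite the denominator: s^2 + 14*s + 45 = (s + 7)^2 - 4.
The form in (s + 7) signals a first-shifting-theorem factor e^(-7t).
Since L{cosh(2t)} = s/(s^2 - 4), the inverse is e^(-7*t)*cosh(2*t), scaled by -3.

f(t) = -3*exp(-7*t)*cosh(2*t)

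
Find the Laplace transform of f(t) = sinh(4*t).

4/(s^2 - 16)

L{sinh(4t)} = 4/(s^2 - 16).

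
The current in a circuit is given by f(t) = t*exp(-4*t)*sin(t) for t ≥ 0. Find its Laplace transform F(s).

L{sin(t)} = 1/(s^2 + 1).
Multiplying by e^(-4t) shifts s → s + 4, so L{exp(-4*t)*sin(t)} = 1/((s + 4)^2 + 1).
Then apply L{t·g(t)} = -d/ds[G(s)] with G(s) = 1/((s + 4)^2 + 1):
differentiating 1 time and applying the sign gives 2*(s + 4)/(s^2 + 8*s + 17)^2.

F(s) = 2*(s + 4)/(s^2 + 8*s + 17)^2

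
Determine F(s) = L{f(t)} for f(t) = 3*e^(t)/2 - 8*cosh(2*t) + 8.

Apply the Laplace transform termwise.
L{8} = 8/s; (3/2)·[L{e^(t)} = 1/(s - 1)]; (-8)·[L{cosh(2t)} = s/(s^2 - 4)].

F(s) = -8*s/(s^2 - 4) + 3/(2*(s - 1)) + 8/s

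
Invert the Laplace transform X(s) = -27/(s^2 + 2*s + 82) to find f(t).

Rewrite the denominator: s^2 + 2*s + 82 = (s + 1)^2 + 81.
The form in (s + 1) signals a first-shifting-theorem factor e^(-t).
Since L{sin(9t)} = 9/(s^2 + 81), the inverse is e^(-t)*sin(9*t), scaled by -3.

f(t) = -3*exp(-t)*sin(9*t)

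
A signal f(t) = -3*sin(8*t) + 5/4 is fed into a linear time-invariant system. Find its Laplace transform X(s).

The transform is linear, so treat each term independently.
(-3)·[L{sin(8t)} = 8/(s^2 + 64)]; L{5/4} = (5/4)/s.

X(s) = -24/(s^2 + 64) + 5/(4*s)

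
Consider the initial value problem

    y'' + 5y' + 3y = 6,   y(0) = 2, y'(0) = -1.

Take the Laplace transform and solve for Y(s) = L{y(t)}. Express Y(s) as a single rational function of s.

Y(s) = (2*s^2 + 9*s + 6)/(s^3 + 5*s^2 + 3*s)

Laplace-transform each side.
With L{y''} = s^2 Y - s·y(0) - y'(0) and L{y'} = sY - y(0), with y(0) = 2, y'(0) = -1: the LHS transforms to (s^2 + 5*s + 3)Y - (2*s + 9).
The right side is L{6} = 6/s.
So (s^2 + 5*s + 3)Y = 6/s + (2*s + 9).
Divide through and combine into a single rational function.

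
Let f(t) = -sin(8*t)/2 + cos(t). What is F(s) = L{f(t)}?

Apply the Laplace transform termwise.
(-1/2)·[L{sin(8t)} = 8/(s^2 + 64)]; L{cos(t)} = s/(s^2 + 1).

F(s) = s/(s^2 + 1) - 4/(s^2 + 64)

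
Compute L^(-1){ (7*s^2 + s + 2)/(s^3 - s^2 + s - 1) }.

Factor the denominator: s^3 - s^2 + s - 1 = (s - 1)*(s^2 + 1).
Partial fraction decomposition gives [5/(s - 1)] + [2*s/(s^2 + 1)] + [3/(s^2 + 1)].
Invert each term: 5/(s - 1) ↔ 5e^(t); 2·s/(s^2 + 1) ↔ 2cos(t); 3·1/(s^2 + 1) ↔ 3sin(t).

5*exp(t) + 3*sin(t) + 2*cos(t)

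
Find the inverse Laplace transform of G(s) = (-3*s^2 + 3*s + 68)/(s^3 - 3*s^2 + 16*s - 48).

2*exp(3*t) - 3*sin(4*t) - 5*cos(4*t)

Factor the denominator: s^3 - 3*s^2 + 16*s - 48 = (s - 3)*(s^2 + 16).
Partial fraction decomposition gives [2/(s - 3)] + [-5*s/(s^2 + 16)] + [-12/(s^2 + 16)].
Invert each term: 2/(s - 3) ↔ 2e^(3t); -5·s/(s^2 + 16) ↔ -5cos(4t); -3·4/(s^2 + 16) ↔ -3sin(4t).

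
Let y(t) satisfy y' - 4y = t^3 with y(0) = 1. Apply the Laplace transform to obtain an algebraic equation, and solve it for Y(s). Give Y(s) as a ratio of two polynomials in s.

Y(s) = (s^4 + 6)/(s^5 - 4*s^4)

Apply the Laplace transform to the equation.
Using L{y'} = sY - y(0) = sY - 1, the left side becomes (s - 4)Y - (1).
The right side is L{t^3} = 6/s^4.
So (s - 4)Y = 6/s^4 + (1).
Isolate Y and clear denominators.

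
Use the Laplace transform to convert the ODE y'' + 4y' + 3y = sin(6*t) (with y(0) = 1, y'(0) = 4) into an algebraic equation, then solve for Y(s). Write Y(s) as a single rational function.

Take the Laplace transform of both sides.
Using L{y''} = s^2 Y - s·y(0) - y'(0) and L{y'} = sY - y(0), with y(0) = 1, y'(0) = 4, the left side becomes (s^2 + 4*s + 3)Y - (s + 8).
The right side is L{sin(6*t)} = 6/(s^2 + 36).
So (s^2 + 4*s + 3)Y = 6/(s^2 + 36) + (s + 8).
Isolate Y and clear denominators.

Y(s) = (s^3 + 8*s^2 + 36*s + 294)/(s^4 + 4*s^3 + 39*s^2 + 144*s + 108)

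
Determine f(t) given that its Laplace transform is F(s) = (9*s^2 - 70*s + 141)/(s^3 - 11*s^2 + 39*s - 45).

Factor the denominator: s^3 - 11*s^2 + 39*s - 45 = (s - 5)*(s - 3)^2.
Partial fraction decomposition gives [5/(s - 3)] + [-6/(s - 3)^2] + [4/(s - 5)].
Invert each term: 5/(s - 3) ↔ 5e^(3t); -6/(s - 3)^2 ↔ -6t·e^(3t); 4/(s - 5) ↔ 4e^(5t).

f(t) = -6*t*exp(3*t) + 4*exp(5*t) + 5*exp(3*t)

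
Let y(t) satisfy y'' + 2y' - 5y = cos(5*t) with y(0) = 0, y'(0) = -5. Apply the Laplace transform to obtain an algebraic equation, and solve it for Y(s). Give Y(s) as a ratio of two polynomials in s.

Y(s) = (-5*s^2 + s - 125)/(s^4 + 2*s^3 + 20*s^2 + 50*s - 125)

Apply the Laplace transform to the equation.
The derivative rules (L{y''} = s^2 Y - s·y(0) - y'(0) and L{y'} = sY - y(0), with y(0) = 0, y'(0) = -5) turn the left side into (s^2 + 2*s - 5)Y - (-5).
The right side is L{cos(5*t)} = s/(s^2 + 25).
So (s^2 + 2*s - 5)Y = s/(s^2 + 25) + (-5).
Solve for Y(s) and write it as one ratio of polynomials.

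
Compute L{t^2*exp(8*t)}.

2/(s - 8)^3

L{e^(8t)} = 1/(s - 8).
Then apply L{t^2·g(t)} = (-1)^2 d^2/ds^2[G(s)] with G(s) = 1/(s - 8):
differentiating 2 times and applying the sign gives 2/(s - 8)^3.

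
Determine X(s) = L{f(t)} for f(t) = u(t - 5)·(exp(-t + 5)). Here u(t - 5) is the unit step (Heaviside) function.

By the second shifting theorem, L{u(t - c)·g(t - c)} = e^(-cs)·G(s) with c = 5 and G(s) = L{g(t)}.
L{e^(-t)} = 1/(s + 1).

X(s) = exp(-5*s)/(s + 1)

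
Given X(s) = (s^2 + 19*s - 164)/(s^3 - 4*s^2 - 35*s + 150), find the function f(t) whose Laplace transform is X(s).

f(t) = -4*t*exp(5*t) + 3*exp(5*t) - 2*exp(-6*t)

Factor the denominator: s^3 - 4*s^2 - 35*s + 150 = (s - 5)^2*(s + 6).
Partial fraction decomposition gives [3/(s - 5)] + [-4/(s - 5)^2] + [-2/(s + 6)].
Invert each term: 3/(s - 5) ↔ 3e^(5t); -4/(s - 5)^2 ↔ -4t·e^(5t); -2/(s + 6) ↔ -2e^(-6t).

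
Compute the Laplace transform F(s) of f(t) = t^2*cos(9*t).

F(s) = 2*s*(s^2 - 243)/(s^2 + 81)^3

L{cos(9t)} = s/(s^2 + 81).
Then apply L{t^2·g(t)} = (-1)^2 d^2/ds^2[G(s)] with G(s) = s/(s^2 + 81):
differentiating 2 times and applying the sign gives 2*s*(s^2 - 243)/(s^2 + 81)^3.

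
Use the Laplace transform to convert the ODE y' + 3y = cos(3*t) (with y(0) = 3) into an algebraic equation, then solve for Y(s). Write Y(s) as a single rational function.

Take the Laplace transform of both sides.
The derivative rules (L{y'} = sY - y(0) = sY - 3) turn the left side into (s + 3)Y - (3).
The right side is L{cos(3*t)} = s/(s^2 + 9).
So (s + 3)Y = s/(s^2 + 9) + (3).
Isolate Y and clear denominators.

Y(s) = (3*s^2 + s + 27)/(s^3 + 3*s^2 + 9*s + 27)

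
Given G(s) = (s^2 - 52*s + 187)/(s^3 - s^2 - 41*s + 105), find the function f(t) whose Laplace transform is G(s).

Factor the denominator: s^3 - s^2 - 41*s + 105 = (s - 5)*(s - 3)*(s + 7).
Partial fraction decomposition gives [-2/(s - 3)] + [-2/(s - 5)] + [5/(s + 7)].
Invert each term: -2/(s - 3) ↔ -2e^(3t); -2/(s - 5) ↔ -2e^(5t); 5/(s + 7) ↔ 5e^(-7t).

f(t) = -2*exp(5*t) - 2*exp(3*t) + 5*exp(-7*t)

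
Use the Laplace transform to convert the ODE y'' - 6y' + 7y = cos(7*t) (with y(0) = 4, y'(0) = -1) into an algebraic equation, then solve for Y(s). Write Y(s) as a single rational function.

Transform both sides with L{·}.
With L{y''} = s^2 Y - s·y(0) - y'(0) and L{y'} = sY - y(0), with y(0) = 4, y'(0) = -1: the LHS transforms to (s^2 - 6*s + 7)Y - (4*s - 25).
The right side is L{cos(7*t)} = s/(s^2 + 49).
So (s^2 - 6*s + 7)Y = s/(s^2 + 49) + (4*s - 25).
Solve for Y(s) and write it as one ratio of polynomials.

Y(s) = (4*s^3 - 25*s^2 + 197*s - 1225)/(s^4 - 6*s^3 + 56*s^2 - 294*s + 343)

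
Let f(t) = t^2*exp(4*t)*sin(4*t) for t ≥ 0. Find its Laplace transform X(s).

X(s) = 8*(3*s^2 - 24*s + 32)/(s^2 - 8*s + 32)^3

L{sin(4t)} = 4/(s^2 + 16).
Multiplying by e^(4t) shifts s → s - 4, so L{exp(4*t)*sin(4*t)} = 4/((s - 4)^2 + 16).
Then apply L{t^2·g(t)} = (-1)^2 d^2/ds^2[G(s)] with G(s) = 4/((s - 4)^2 + 16):
differentiating 2 times and applying the sign gives 8*(3*s^2 - 24*s + 32)/(s^2 - 8*s + 32)^3.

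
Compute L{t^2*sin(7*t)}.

L{sin(7t)} = 7/(s^2 + 49).
Then apply L{t^2·g(t)} = (-1)^2 d^2/ds^2[H(s)] with H(s) = 7/(s^2 + 49):
differentiating 2 times and applying the sign gives 14*(3*s^2 - 49)/(s^2 + 49)^3.

14*(3*s^2 - 49)/(s^2 + 49)^3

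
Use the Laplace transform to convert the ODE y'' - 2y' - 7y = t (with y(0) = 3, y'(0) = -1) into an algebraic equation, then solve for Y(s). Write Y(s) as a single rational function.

Y(s) = (3*s^3 - 7*s^2 + 1)/(s^4 - 2*s^3 - 7*s^2)

Transform both sides with L{·}.
Using L{y''} = s^2 Y - s·y(0) - y'(0) and L{y'} = sY - y(0), with y(0) = 3, y'(0) = -1, the left side becomes (s^2 - 2*s - 7)Y - (3*s - 7).
The right side is L{t} = s^(-2).
So (s^2 - 2*s - 7)Y = s^(-2) + (3*s - 7).
Divide through and combine into a single rational function.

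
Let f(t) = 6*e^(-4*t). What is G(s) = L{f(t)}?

L{6} = 6/s.
By the first shifting theorem, multiplying by e^(-4t) replaces s with s + 4.

G(s) = 6/(s + 4)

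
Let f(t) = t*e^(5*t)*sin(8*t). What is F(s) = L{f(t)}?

L{sin(8t)} = 8/(s^2 + 64).
Multiplying by e^(5t) shifts s → s - 5, so L{e^(5*t)*sin(8*t)} = 8/((s - 5)^2 + 64).
Then apply L{t·g(t)} = -d/ds[G(s)] with G(s) = 8/((s - 5)^2 + 64):
differentiating 1 time and applying the sign gives 16*(s - 5)/(s^2 - 10*s + 89)^2.

F(s) = 16*(s - 5)/(s^2 - 10*s + 89)^2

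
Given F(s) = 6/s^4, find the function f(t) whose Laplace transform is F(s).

Since L{t^3} = 3!/s^4 = 6/s^4, the inverse is t^3.

f(t) = t^3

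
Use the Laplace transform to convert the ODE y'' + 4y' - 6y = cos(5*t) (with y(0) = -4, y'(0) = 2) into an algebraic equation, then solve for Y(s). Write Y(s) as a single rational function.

Y(s) = (-4*s^3 - 14*s^2 - 99*s - 350)/(s^4 + 4*s^3 + 19*s^2 + 100*s - 150)

Transform both sides with L{·}.
Using L{y''} = s^2 Y - s·y(0) - y'(0) and L{y'} = sY - y(0), with y(0) = -4, y'(0) = 2, the left side becomes (s^2 + 4*s - 6)Y - (-4*s - 14).
The right side is L{cos(5*t)} = s/(s^2 + 25).
So (s^2 + 4*s - 6)Y = s/(s^2 + 25) + (-4*s - 14).
Divide through and combine into a single rational function.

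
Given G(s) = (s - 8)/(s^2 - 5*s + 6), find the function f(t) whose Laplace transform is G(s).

Factor the denominator: s^2 - 5*s + 6 = (s - 3)*(s - 2).
Partial fraction decomposition gives [-5/(s - 3)] + [6/(s - 2)].
Invert each term: -5/(s - 3) ↔ -5e^(3t); 6/(s - 2) ↔ 6e^(2t).

f(t) = -5*exp(3*t) + 6*exp(2*t)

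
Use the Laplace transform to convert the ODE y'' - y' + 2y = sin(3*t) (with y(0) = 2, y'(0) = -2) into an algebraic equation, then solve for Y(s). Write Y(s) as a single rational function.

Apply the Laplace transform to the equation.
Using L{y''} = s^2 Y - s·y(0) - y'(0) and L{y'} = sY - y(0), with y(0) = 2, y'(0) = -2, the left side becomes (s^2 - s + 2)Y - (2*s - 4).
The right side is L{sin(3*t)} = 3/(s^2 + 9).
So (s^2 - s + 2)Y = 3/(s^2 + 9) + (2*s - 4).
Divide through and combine into a single rational function.

Y(s) = (2*s^3 - 4*s^2 + 18*s - 33)/(s^4 - s^3 + 11*s^2 - 9*s + 18)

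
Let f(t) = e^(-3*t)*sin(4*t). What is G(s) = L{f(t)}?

G(s) = 4/((s + 3)^2 + 16)

L{sin(4t)} = 4/(s^2 + 16).
By the first shifting theorem, multiplying by e^(-3t) replaces s with s + 3.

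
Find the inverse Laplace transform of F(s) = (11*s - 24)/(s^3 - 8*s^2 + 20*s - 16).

Factor the denominator: s^3 - 8*s^2 + 20*s - 16 = (s - 4)*(s - 2)^2.
Partial fraction decomposition gives [-5/(s - 2)] + [(s - 2)^(-2)] + [5/(s - 4)].
Invert each term: -5/(s - 2) ↔ -5e^(2t); 1/(s - 2)^2 ↔ t·e^(2t); 5/(s - 4) ↔ 5e^(4t).

t*exp(2*t) + 5*exp(4*t) - 5*exp(2*t)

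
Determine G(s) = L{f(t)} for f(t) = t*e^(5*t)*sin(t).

G(s) = 2*(s - 5)/(s^2 - 10*s + 26)^2

L{sin(t)} = 1/(s^2 + 1).
Multiplying by e^(5t) shifts s → s - 5, so L{e^(5*t)*sin(t)} = 1/((s - 5)^2 + 1).
Then apply L{t·g(t)} = -d/ds[H(s)] with H(s) = 1/((s - 5)^2 + 1):
differentiating 1 time and applying the sign gives 2*(s - 5)/(s^2 - 10*s + 26)^2.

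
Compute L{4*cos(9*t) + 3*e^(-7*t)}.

4*s/(s^2 + 81) + 3/(s + 7)

By linearity of the Laplace transform, transform each term separately.
(4)·[L{cos(9t)} = s/(s^2 + 81)]; (3)·[L{e^(-7t)} = 1/(s + 7)].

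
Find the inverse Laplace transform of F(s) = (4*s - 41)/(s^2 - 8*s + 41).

-5*exp(4*t)*sin(5*t) + 4*exp(4*t)*cos(5*t)

Complete the square in the denominator: s^2 - 8*s + 41 = (s - 4)^2 + 5^2.
Split the numerator to match: 4*s - 41 = 4·(s - 4) - 5·5.
Invert each term: 4·(s - 4)/((s - 4)^2 + 25) ↔ 4e^(4t)cos(5t); -5·5/((s - 4)^2 + 25) ↔ -5e^(4t)sin(5t).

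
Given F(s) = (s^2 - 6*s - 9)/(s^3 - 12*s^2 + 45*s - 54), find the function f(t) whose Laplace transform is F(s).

f(t) = 6*t*exp(3*t) - exp(6*t) + 2*exp(3*t)

Factor the denominator: s^3 - 12*s^2 + 45*s - 54 = (s - 6)*(s - 3)^2.
Partial fraction decomposition gives [2/(s - 3)] + [6/(s - 3)^2] + [-1/(s - 6)].
Invert each term: 2/(s - 3) ↔ 2e^(3t); 6/(s - 3)^2 ↔ 6t·e^(3t); -1/(s - 6) ↔ -e^(6t).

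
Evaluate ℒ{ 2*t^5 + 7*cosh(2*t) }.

By linearity of the Laplace transform, transform each term separately.
(2)·[L{t^5} = 5!/s^6 = 120/s^6]; (7)·[L{cosh(2t)} = s/(s^2 - 4)].

7*s/(s^2 - 4) + 240/s^6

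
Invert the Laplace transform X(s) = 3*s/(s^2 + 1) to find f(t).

f(t) = 3*cos(t)

Since L{cos(t)} = s/(s^2 + 1), the inverse is cos(t), scaled by 3.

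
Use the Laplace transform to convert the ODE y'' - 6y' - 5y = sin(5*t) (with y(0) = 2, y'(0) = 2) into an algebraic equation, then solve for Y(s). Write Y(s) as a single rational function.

Take the Laplace transform of both sides.
Using L{y''} = s^2 Y - s·y(0) - y'(0) and L{y'} = sY - y(0), with y(0) = 2, y'(0) = 2, the left side becomes (s^2 - 6*s - 5)Y - (2*s - 10).
The right side is L{sin(5*t)} = 5/(s^2 + 25).
So (s^2 - 6*s - 5)Y = 5/(s^2 + 25) + (2*s - 10).
Isolate Y and clear denominators.

Y(s) = (2*s^3 - 10*s^2 + 50*s - 245)/(s^4 - 6*s^3 + 20*s^2 - 150*s - 125)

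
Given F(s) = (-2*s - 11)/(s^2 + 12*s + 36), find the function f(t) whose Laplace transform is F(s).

Factor the denominator: s^2 + 12*s + 36 = (s + 6)^2.
Partial fraction decomposition gives [-2/(s + 6)] + [(s + 6)^(-2)].
Invert each term: -2/(s + 6) ↔ -2e^(-6t); 1/(s + 6)^2 ↔ t·e^(-6t).

f(t) = t*exp(-6*t) - 2*exp(-6*t)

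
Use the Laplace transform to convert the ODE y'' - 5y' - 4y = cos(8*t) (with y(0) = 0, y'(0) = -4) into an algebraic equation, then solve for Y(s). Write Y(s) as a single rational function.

Apply the Laplace transform to the equation.
Using L{y''} = s^2 Y - s·y(0) - y'(0) and L{y'} = sY - y(0), with y(0) = 0, y'(0) = -4, the left side becomes (s^2 - 5*s - 4)Y - (-4).
The right side is L{cos(8*t)} = s/(s^2 + 64).
So (s^2 - 5*s - 4)Y = s/(s^2 + 64) + (-4).
Solve for Y(s) and write it as one ratio of polynomials.

Y(s) = (-4*s^2 + s - 256)/(s^4 - 5*s^3 + 60*s^2 - 320*s - 256)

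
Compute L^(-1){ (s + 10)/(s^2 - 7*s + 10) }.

5*exp(5*t) - 4*exp(2*t)

Factor the denominator: s^2 - 7*s + 10 = (s - 5)*(s - 2).
Partial fraction decomposition gives [5/(s - 5)] + [-4/(s - 2)].
Invert each term: 5/(s - 5) ↔ 5e^(5t); -4/(s - 2) ↔ -4e^(2t).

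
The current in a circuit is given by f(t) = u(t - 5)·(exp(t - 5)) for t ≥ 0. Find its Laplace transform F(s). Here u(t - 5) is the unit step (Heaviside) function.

F(s) = exp(-5*s)/(s - 1)

By the second shifting theorem, L{u(t - c)·g(t - c)} = e^(-cs)·G(s) with c = 5 and G(s) = L{g(t)}.
L{e^(t)} = 1/(s - 1).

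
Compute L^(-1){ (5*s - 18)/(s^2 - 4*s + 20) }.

Complete the square in the denominator: s^2 - 4*s + 20 = (s - 2)^2 + 4^2.
Split the numerator to match: 5*s - 18 = 5·(s - 2) - 2·4.
Invert each term: 5·(s - 2)/((s - 2)^2 + 16) ↔ 5e^(2t)cos(4t); -2·4/((s - 2)^2 + 16) ↔ -2e^(2t)sin(4t).

-2*exp(2*t)*sin(4*t) + 5*exp(2*t)*cos(4*t)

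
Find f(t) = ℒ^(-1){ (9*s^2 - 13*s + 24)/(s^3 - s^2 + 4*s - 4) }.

Factor the denominator: s^3 - s^2 + 4*s - 4 = (s - 1)*(s^2 + 4).
Partial fraction decomposition gives [4/(s - 1)] + [5*s/(s^2 + 4)] + [-8/(s^2 + 4)].
Invert each term: 4/(s - 1) ↔ 4e^(t); 5·s/(s^2 + 4) ↔ 5cos(2t); -4·2/(s^2 + 4) ↔ -4sin(2t).

f(t) = 4*exp(t) - 4*sin(2*t) + 5*cos(2*t)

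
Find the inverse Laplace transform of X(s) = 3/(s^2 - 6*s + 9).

Rewrite the denominator: s^2 - 6*s + 9 = (s - 3)^2.
The form in (s - 3) signals a first-shifting-theorem factor e^(3t).
Since L{t} = 1!/s^2 = 1/s^2, the inverse is t*e^(3*t), scaled by 3.

3*t*exp(3*t)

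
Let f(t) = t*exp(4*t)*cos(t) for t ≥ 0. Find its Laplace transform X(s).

X(s) = (s - 5)*(s - 3)/(s^2 - 8*s + 17)^2

L{cos(t)} = s/(s^2 + 1).
Multiplying by e^(4t) shifts s → s - 4, so L{exp(4*t)*cos(t)} = (s - 4)/((s - 4)^2 + 1).
Then apply L{t·g(t)} = -d/ds[G(s)] with G(s) = (s - 4)/((s - 4)^2 + 1):
differentiating 1 time and applying the sign gives (s - 5)*(s - 3)/(s^2 - 8*s + 17)^2.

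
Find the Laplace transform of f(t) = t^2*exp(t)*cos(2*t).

L{cos(2t)} = s/(s^2 + 4).
Multiplying by e^(t) shifts s → s - 1, so L{exp(t)*cos(2*t)} = (s - 1)/((s - 1)^2 + 4).
Then apply L{t^2·g(t)} = (-1)^2 d^2/ds^2[G(s)] with G(s) = (s - 1)/((s - 1)^2 + 4):
differentiating 2 times and applying the sign gives 2*(s - 1)*(s^2 - 2*s - 11)/(s^2 - 2*s + 5)^3.

2*(s - 1)*(s^2 - 2*s - 11)/(s^2 - 2*s + 5)^3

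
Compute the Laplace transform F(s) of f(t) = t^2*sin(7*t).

L{sin(7t)} = 7/(s^2 + 49).
Then apply L{t^2·g(t)} = (-1)^2 d^2/ds^2[G(s)] with G(s) = 7/(s^2 + 49):
differentiating 2 times and applying the sign gives 14*(3*s^2 - 49)/(s^2 + 49)^3.

F(s) = 14*(3*s^2 - 49)/(s^2 + 49)^3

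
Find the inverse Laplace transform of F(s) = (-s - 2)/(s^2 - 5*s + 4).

Factor the denominator: s^2 - 5*s + 4 = (s - 4)*(s - 1).
Partial fraction decomposition gives [-2/(s - 4)] + [1/(s - 1)].
Invert each term: -2/(s - 4) ↔ -2e^(4t); 1/(s - 1) ↔ e^(t).

-2*exp(4*t) + exp(t)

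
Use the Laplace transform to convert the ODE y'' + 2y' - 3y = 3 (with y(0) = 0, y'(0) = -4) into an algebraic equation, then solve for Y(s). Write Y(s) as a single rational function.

Y(s) = (-4*s + 3)/(s^3 + 2*s^2 - 3*s)

Apply the Laplace transform to the equation.
With L{y''} = s^2 Y - s·y(0) - y'(0) and L{y'} = sY - y(0), with y(0) = 0, y'(0) = -4: the LHS transforms to (s^2 + 2*s - 3)Y - (-4).
The right side is L{3} = 3/s.
So (s^2 + 2*s - 3)Y = 3/s + (-4).
Divide through and combine into a single rational function.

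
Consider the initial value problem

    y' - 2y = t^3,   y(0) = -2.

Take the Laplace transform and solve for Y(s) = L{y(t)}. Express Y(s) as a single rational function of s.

Transform both sides with L{·}.
The derivative rules (L{y'} = sY - y(0) = sY - (-2)) turn the left side into (s - 2)Y - (-2).
The right side is L{t^3} = 6/s^4.
So (s - 2)Y = 6/s^4 + (-2).
Isolate Y and clear denominators.

Y(s) = (-2*s^4 + 6)/(s^5 - 2*s^4)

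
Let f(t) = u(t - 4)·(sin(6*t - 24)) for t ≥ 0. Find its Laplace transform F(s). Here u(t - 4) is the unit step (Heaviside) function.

By the second shifting theorem, L{u(t - c)·g(t - c)} = e^(-cs)·G(s) with c = 4 and G(s) = L{g(t)}.
L{sin(6t)} = 6/(s^2 + 36).

F(s) = 6*exp(-4*s)/(s^2 + 36)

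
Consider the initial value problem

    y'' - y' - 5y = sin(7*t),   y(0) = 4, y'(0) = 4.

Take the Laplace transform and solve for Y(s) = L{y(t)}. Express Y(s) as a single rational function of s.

Apply the Laplace transform to the equation.
With L{y''} = s^2 Y - s·y(0) - y'(0) and L{y'} = sY - y(0), with y(0) = 4, y'(0) = 4: the LHS transforms to (s^2 - s - 5)Y - (4*s).
The right side is L{sin(7*t)} = 7/(s^2 + 49).
So (s^2 - s - 5)Y = 7/(s^2 + 49) + (4*s).
Divide through and combine into a single rational function.

Y(s) = (4*s^3 + 196*s + 7)/(s^4 - s^3 + 44*s^2 - 49*s - 245)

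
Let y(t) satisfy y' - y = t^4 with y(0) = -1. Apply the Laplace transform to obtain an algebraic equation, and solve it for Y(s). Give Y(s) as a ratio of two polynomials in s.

Apply the Laplace transform to the equation.
Using L{y'} = sY - y(0) = sY - (-1), the left side becomes (s - 1)Y - (-1).
The right side is L{t^4} = 24/s^5.
So (s - 1)Y = 24/s^5 + (-1).
Divide through and combine into a single rational function.

Y(s) = (-s^5 + 24)/(s^6 - s^5)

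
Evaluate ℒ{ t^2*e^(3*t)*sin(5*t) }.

L{sin(5t)} = 5/(s^2 + 25).
Multiplying by e^(3t) shifts s → s - 3, so L{e^(3*t)*sin(5*t)} = 5/((s - 3)^2 + 25).
Then apply L{t^2·g(t)} = (-1)^2 d^2/ds^2[G(s)] with G(s) = 5/((s - 3)^2 + 25):
differentiating 2 times and applying the sign gives 10*(3*s^2 - 18*s + 2)/(s^2 - 6*s + 34)^3.

10*(3*s^2 - 18*s + 2)/(s^2 - 6*s + 34)^3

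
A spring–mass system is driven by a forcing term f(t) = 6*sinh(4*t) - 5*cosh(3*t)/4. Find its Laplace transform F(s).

Apply the Laplace transform termwise.
(-5/4)·[L{cosh(3t)} = s/(s^2 - 9)]; (6)·[L{sinh(4t)} = 4/(s^2 - 16)].

F(s) = -5*s/(4*(s^2 - 9)) + 24/(s^2 - 16)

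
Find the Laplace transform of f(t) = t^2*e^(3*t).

2/(s - 3)^3

L{e^(3t)} = 1/(s - 3).
Then apply L{t^2·g(t)} = (-1)^2 d^2/ds^2[G(s)] with G(s) = 1/(s - 3):
differentiating 2 times and applying the sign gives 2/(s - 3)^3.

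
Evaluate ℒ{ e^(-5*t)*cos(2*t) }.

(s + 5)/((s + 5)^2 + 4)

L{cos(2t)} = s/(s^2 + 4).
By the first shifting theorem, multiplying by e^(-5t) replaces s with s + 5.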